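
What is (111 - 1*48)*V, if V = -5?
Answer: -315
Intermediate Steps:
(111 - 1*48)*V = (111 - 1*48)*(-5) = (111 - 48)*(-5) = 63*(-5) = -315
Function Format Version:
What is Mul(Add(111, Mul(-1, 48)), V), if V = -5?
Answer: -315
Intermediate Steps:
Mul(Add(111, Mul(-1, 48)), V) = Mul(Add(111, Mul(-1, 48)), -5) = Mul(Add(111, -48), -5) = Mul(63, -5) = -315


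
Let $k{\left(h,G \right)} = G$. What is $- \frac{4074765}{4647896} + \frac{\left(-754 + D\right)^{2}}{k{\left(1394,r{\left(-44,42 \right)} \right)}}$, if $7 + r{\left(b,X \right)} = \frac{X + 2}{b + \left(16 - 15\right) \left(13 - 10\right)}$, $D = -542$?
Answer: $- \frac{320075248752591}{1538453576} \approx -2.0805 \cdot 10^{5}$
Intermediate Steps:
$r{\left(b,X \right)} = -7 + \frac{2 + X}{3 + b}$ ($r{\left(b,X \right)} = -7 + \frac{X + 2}{b + \left(16 - 15\right) \left(13 - 10\right)} = -7 + \frac{2 + X}{b + 1 \cdot 3} = -7 + \frac{2 + X}{b + 3} = -7 + \frac{2 + X}{3 + b}$)
$- \frac{4074765}{4647896} + \frac{\left(-754 + D\right)^{2}}{k{\left(1394,r{\left(-44,42 \right)} \right)}} = - \frac{4074765}{4647896} + \frac{\left(-754 - 542\right)^{2}}{\frac{1}{3 - 44} \left(-19 + 42 - -308\right)} = \left(-4074765\right) \frac{1}{4647896} + \frac{\left(-1296\right)^{2}}{\frac{1}{-41} \left(-19 + 42 + 308\right)} = - \frac{4074765}{4647896} + \frac{1679616}{\left(- \frac{1}{41}\right) 331} = - \frac{4074765}{4647896} + \frac{1679616}{- \frac{331}{41}} = - \frac{4074765}{4647896} + 1679616 \left(- \frac{41}{331}\right) = - \frac{4074765}{4647896} - \frac{68864256}{331} = - \frac{320075248752591}{1538453576}$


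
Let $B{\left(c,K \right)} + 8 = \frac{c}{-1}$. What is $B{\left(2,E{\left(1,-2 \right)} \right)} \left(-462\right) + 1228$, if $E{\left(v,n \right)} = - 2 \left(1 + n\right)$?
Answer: $5848$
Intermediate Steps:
$E{\left(v,n \right)} = -2 - 2 n$
$B{\left(c,K \right)} = -8 - c$ ($B{\left(c,K \right)} = -8 + \frac{c}{-1} = -8 + c \left(-1\right) = -8 - c$)
$B{\left(2,E{\left(1,-2 \right)} \right)} \left(-462\right) + 1228 = \left(-8 - 2\right) \left(-462\right) + 1228 = \left(-10\right) \left(-462\right) + 1228 = 4620 + 1228 = 5848$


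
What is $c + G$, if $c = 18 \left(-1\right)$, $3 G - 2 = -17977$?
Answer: $- \frac{18029}{3} \approx -6009.7$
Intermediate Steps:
$G = - \frac{17975}{3}$ ($G = \frac{2}{3} + \frac{1}{3} \left(-17977\right) = \frac{2}{3} - \frac{17977}{3} = - \frac{17975}{3} \approx -5991.7$)
$c = -18$
$c + G = -18 - \frac{17975}{3} = - \frac{18029}{3}$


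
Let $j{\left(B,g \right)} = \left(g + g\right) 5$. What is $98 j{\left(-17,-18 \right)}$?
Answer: $-17640$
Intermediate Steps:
$j{\left(B,g \right)} = 10 g$ ($j{\left(B,g \right)} = 2 g 5 = 10 g$)
$98 j{\left(-17,-18 \right)} = 98 \cdot 10 \left(-18\right) = 98 \left(-180\right) = -17640$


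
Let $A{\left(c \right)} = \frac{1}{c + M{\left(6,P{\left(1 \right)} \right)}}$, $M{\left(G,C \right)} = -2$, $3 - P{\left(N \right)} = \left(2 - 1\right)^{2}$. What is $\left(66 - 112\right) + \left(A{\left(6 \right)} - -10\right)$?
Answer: $- \frac{143}{4} \approx -35.75$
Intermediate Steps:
$P{\left(N \right)} = 2$ ($P{\left(N \right)} = 3 - \left(2 - 1\right)^{2} = 3 - 1^{2} = 3 - 1 = 2$)
$A{\left(c \right)} = \frac{1}{-2 + c}$ ($A{\left(c \right)} = \frac{1}{c - 2} = \frac{1}{-2 + c}$)
$\left(66 - 112\right) + \left(A{\left(6 \right)} - -10\right) = \left(66 - 112\right) + \left(\frac{1}{-2 + 6} - -10\right) = -46 + \left(\frac{1}{4} + 10\right) = -46 + \frac{41}{4} = - \frac{143}{4}$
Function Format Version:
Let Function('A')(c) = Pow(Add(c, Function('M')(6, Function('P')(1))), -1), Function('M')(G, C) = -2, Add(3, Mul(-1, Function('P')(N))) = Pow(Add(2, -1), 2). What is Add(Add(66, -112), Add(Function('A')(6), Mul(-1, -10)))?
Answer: Rational(-143, 4) ≈ -35.750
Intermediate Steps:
Function('P')(N) = 2 (Function('P')(N) = Add(3, Mul(-1, Pow(Add(2, -1), 2))) = Add(3, Mul(-1, Pow(1, 2))) = Add(3, Mul(-1, 1)) = Add(3, -1) = 2)
Function('A')(c) = Pow(Add(-2, c), -1) (Function('A')(c) = Pow(Add(c, -2), -1) = Pow(Add(-2, c), -1))
Add(Add(66, -112), Add(Function('A')(6), Mul(-1, -10))) = Add(Add(66, -112), Add(Pow(Add(-2, 6), -1), Mul(-1, -10))) = Add(-46, Add(Pow(4, -1), 10)) = Add(-46, Add(Rational(1, 4), 10)) = Add(-46, Rational(41, 4)) = Rational(-143, 4)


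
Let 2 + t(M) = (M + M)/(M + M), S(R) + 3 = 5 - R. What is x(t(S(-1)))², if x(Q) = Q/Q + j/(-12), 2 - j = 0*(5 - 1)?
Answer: 25/36 ≈ 0.69444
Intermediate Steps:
S(R) = 2 - R (S(R) = -3 + (5 - R) = 2 - R)
t(M) = -1 (t(M) = -2 + (M + M)/(M + M) = -2 + (2*M)/((2*M)) = -2 + (2*M)*(1/(2*M)) = -2 + 1 = -1)
j = 2 (j = 2 - 0*(5 - 1) = 2 - 0*4 = 2 - 1*0 = 2 + 0 = 2)
x(Q) = ⅚ (x(Q) = Q/Q + 2/(-12) = 1 + 2*(-1/12) = 1 - ⅙ = ⅚)
x(t(S(-1)))² = (⅚)² = 25/36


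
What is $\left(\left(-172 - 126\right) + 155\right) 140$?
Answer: $-20020$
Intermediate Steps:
$\left(\left(-172 - 126\right) + 155\right) 140 = \left(-298 + 155\right) 140 = \left(-143\right) 140 = -20020$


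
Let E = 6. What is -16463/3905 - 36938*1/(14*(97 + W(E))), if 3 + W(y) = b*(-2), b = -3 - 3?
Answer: -84336991/2897510 ≈ -29.107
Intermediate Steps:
b = -6
W(y) = 9 (W(y) = -3 - 6*(-2) = -3 + 12 = 9)
-16463/3905 - 36938*1/(14*(97 + W(E))) = -16463/3905 - 36938*1/(14*(97 + 9)) = -16463*1/3905 - 36938/(14*106) = -16463/3905 - 36938/1484 = -16463/3905 - 36938*1/1484 = -16463/3905 - 18469/742 = -84336991/2897510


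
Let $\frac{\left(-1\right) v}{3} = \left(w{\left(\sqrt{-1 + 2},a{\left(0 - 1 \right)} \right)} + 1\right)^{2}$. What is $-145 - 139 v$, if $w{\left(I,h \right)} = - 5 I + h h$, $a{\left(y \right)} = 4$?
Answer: $59903$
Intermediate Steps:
$w{\left(I,h \right)} = h^{2} - 5 I$ ($w{\left(I,h \right)} = - 5 I + h^{2} = h^{2} - 5 I$)
$v = -432$ ($v = - 3 \left(\left(4^{2} - 5 \sqrt{-1 + 2}\right) + 1\right)^{2} = - 3 \left(\left(16 - 5 \sqrt{1}\right) + 1\right)^{2} = - 3 \left(\left(16 - 5\right) + 1\right)^{2} = - 3 \left(11 + 1\right)^{2} = - 3 \cdot 12^{2} = \left(-3\right) 144 = -432$)
$-145 - 139 v = -145 - -60048 = -145 + 60048 = 59903$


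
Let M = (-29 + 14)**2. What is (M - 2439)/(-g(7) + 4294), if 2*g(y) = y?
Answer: -4428/8581 ≈ -0.51602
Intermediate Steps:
g(y) = y/2
M = 225 (M = (-15)**2 = 225)
(M - 2439)/(-g(7) + 4294) = (225 - 2439)/(-7/2 + 4294) = -2214/(-1*7/2 + 4294) = -2214/(-7/2 + 4294) = -2214/8581/2 = -2214*2/8581 = -4428/8581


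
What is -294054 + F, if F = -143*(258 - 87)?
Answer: -318507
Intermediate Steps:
F = -24453 (F = -143*171 = -24453)
-294054 + F = -294054 - 24453 = -318507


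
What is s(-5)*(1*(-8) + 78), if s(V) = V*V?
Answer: 1750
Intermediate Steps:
s(V) = V²
s(-5)*(1*(-8) + 78) = (-5)²*(1*(-8) + 78) = 25*(-8 + 78) = 25*70 = 1750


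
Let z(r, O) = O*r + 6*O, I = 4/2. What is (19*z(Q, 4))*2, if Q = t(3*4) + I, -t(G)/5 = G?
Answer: -7904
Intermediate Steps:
t(G) = -5*G
I = 2 (I = 4*(½) = 2)
Q = -58 (Q = -15*4 + 2 = -5*12 + 2 = -60 + 2 = -58)
z(r, O) = 6*O + O*r
(19*z(Q, 4))*2 = (19*(4*(6 - 58)))*2 = (19*(4*(-52)))*2 = (19*(-208))*2 = -3952*2 = -7904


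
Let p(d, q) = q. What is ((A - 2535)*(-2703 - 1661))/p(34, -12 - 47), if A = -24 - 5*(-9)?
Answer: -10971096/59 ≈ -1.8595e+5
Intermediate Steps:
A = 21 (A = -24 + 45 = 21)
((A - 2535)*(-2703 - 1661))/p(34, -12 - 47) = ((21 - 2535)*(-2703 - 1661))/(-12 - 47) = -2514*(-4364)/(-59) = 10971096*(-1/59) = -10971096/59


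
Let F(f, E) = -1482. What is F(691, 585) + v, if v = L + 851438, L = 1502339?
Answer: 2352295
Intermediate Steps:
v = 2353777 (v = 1502339 + 851438 = 2353777)
F(691, 585) + v = -1482 + 2353777 = 2352295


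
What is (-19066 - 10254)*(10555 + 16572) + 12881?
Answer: -795350759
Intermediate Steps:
(-19066 - 10254)*(10555 + 16572) + 12881 = -29320*27127 + 12881 = -795363640 + 12881 = -795350759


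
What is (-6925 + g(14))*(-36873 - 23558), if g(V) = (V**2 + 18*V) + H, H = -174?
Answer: 401926581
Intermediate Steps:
g(V) = -174 + V**2 + 18*V (g(V) = (V**2 + 18*V) - 174 = -174 + V**2 + 18*V)
(-6925 + g(14))*(-36873 - 23558) = (-6925 + (-174 + 14**2 + 18*14))*(-36873 - 23558) = (-6925 + (-174 + 196 + 252))*(-60431) = (-6925 + 274)*(-60431) = -6651*(-60431) = 401926581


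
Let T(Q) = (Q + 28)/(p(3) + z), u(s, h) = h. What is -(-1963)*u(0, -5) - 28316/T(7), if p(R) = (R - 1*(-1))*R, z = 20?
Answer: -1249637/35 ≈ -35704.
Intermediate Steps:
p(R) = R*(1 + R) (p(R) = (R + 1)*R = (1 + R)*R = R*(1 + R))
T(Q) = 7/8 + Q/32 (T(Q) = (Q + 28)/(3*(1 + 3) + 20) = (28 + Q)/(3*4 + 20) = (28 + Q)/(12 + 20) = (28 + Q)/32 = (28 + Q)*(1/32) = 7/8 + Q/32)
-(-1963)*u(0, -5) - 28316/T(7) = -(-1963)*(-5) - 28316/(7/8 + (1/32)*7) = -1*9815 - 28316/(7/8 + 7/32) = -9815 - 28316/35/32 = -9815 - 28316*32/35 = -9815 - 1*906112/35 = -9815 - 906112/35 = -1249637/35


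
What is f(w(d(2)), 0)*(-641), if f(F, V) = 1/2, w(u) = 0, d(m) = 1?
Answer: -641/2 ≈ -320.50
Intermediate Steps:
f(F, V) = ½
f(w(d(2)), 0)*(-641) = (½)*(-641) = -641/2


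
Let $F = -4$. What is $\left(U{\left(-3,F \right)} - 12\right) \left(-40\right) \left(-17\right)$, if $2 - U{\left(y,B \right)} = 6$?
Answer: $-10880$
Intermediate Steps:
$U{\left(y,B \right)} = -4$ ($U{\left(y,B \right)} = 2 - 6 = -4$)
$\left(U{\left(-3,F \right)} - 12\right) \left(-40\right) \left(-17\right) = \left(-4 - 12\right) \left(-40\right) \left(-17\right) = \left(-16\right) \left(-40\right) \left(-17\right) = 640 \left(-17\right) = -10880$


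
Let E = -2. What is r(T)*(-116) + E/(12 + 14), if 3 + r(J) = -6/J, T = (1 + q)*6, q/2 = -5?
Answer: 39199/117 ≈ 335.03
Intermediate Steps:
q = -10 (q = 2*(-5) = -10)
T = -54 (T = (1 - 10)*6 = -9*6 = -54)
r(J) = -3 - 6/J
r(T)*(-116) + E/(12 + 14) = (-3 - 6/(-54))*(-116) - 2/(12 + 14) = (-3 - 6*(-1/54))*(-116) - 2/26 = (-3 + 1/9)*(-116) - 2*1/26 = -26/9*(-116) - 1/13 = 3016/9 - 1/13 = 39199/117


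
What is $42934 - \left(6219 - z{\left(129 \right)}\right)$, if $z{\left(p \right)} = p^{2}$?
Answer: $53356$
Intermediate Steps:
$42934 - \left(6219 - z{\left(129 \right)}\right) = 42934 - \left(6219 - 129^{2}\right) = 42934 - \left(6219 - 16641\right) = 42934 - -10422 = 42934 + 10422 = 53356$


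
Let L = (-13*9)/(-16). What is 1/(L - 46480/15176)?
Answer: 4336/18427 ≈ 0.23531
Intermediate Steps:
L = 117/16 (L = -1/16*(-117) = 117/16 ≈ 7.3125)
1/(L - 46480/15176) = 1/(117/16 - 46480/15176) = 1/(117/16 - 46480*1/15176) = 1/(117/16 - 830/271) = 1/(18427/4336) = 4336/18427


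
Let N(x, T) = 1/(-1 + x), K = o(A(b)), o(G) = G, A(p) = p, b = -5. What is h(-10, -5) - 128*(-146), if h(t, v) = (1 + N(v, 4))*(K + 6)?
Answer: 112133/6 ≈ 18689.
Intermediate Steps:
K = -5
h(t, v) = 1 + 1/(-1 + v) (h(t, v) = (1 + 1/(-1 + v))*(-5 + 6) = (1 + 1/(-1 + v))*1 = 1 + 1/(-1 + v))
h(-10, -5) - 128*(-146) = -5/(-1 - 5) - 128*(-146) = -5/(-6) + 18688 = -5*(-⅙) + 18688 = ⅚ + 18688 = 112133/6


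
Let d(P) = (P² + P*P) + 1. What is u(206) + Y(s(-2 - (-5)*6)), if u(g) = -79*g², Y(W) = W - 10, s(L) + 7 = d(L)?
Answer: -3350892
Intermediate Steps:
d(P) = 1 + 2*P² (d(P) = (P² + P²) + 1 = 2*P² + 1 = 1 + 2*P²)
s(L) = -6 + 2*L² (s(L) = -7 + (1 + 2*L²) = -6 + 2*L²)
Y(W) = -10 + W
u(206) + Y(s(-2 - (-5)*6)) = -79*206² + (-10 + (-6 + 2*(-2 - (-5)*6)²)) = -79*42436 + (-10 + (-6 + 2*(-2 - 1*(-30))²)) = -3352444 + (-10 + (-6 + 2*(-2 + 30)²)) = -3352444 + (-10 + (-6 + 2*28²)) = -3352444 + (-10 + (-6 + 2*784)) = -3352444 + (-10 + (-6 + 1568)) = -3352444 + (-10 + 1562) = -3352444 + 1552 = -3350892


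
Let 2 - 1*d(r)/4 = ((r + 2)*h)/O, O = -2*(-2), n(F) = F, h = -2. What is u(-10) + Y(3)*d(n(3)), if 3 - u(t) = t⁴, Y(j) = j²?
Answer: -9835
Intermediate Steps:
O = 4
d(r) = 12 + 2*r (d(r) = 8 - 4*(r + 2)*(-2)/4 = 8 - 4*(2 + r)*(-2)/4 = 8 - 4*(-4 - 2*r)/4 = 8 - 4*(-1 - r/2) = 8 + (4 + 2*r) = 12 + 2*r)
u(t) = 3 - t⁴
u(-10) + Y(3)*d(n(3)) = (3 - 1*(-10)⁴) + 3²*(12 + 2*3) = (3 - 1*10000) + 9*(12 + 6) = (3 - 10000) + 9*18 = -9997 + 162 = -9835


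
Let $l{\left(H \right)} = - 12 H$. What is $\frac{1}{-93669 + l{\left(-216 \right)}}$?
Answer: $- \frac{1}{91077} \approx -1.098 \cdot 10^{-5}$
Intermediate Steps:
$\frac{1}{-93669 + l{\left(-216 \right)}} = \frac{1}{-93669 - -2592} = \frac{1}{-93669 + 2592} = \frac{1}{-91077} = - \frac{1}{91077}$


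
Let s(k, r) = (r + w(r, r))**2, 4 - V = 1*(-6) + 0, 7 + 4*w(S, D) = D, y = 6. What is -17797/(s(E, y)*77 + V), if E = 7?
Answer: -284752/40893 ≈ -6.9633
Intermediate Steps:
w(S, D) = -7/4 + D/4
V = 10 (V = 4 - (1*(-6) + 0) = 4 - (-6 + 0) = 4 - 1*(-6) = 4 + 6 = 10)
s(k, r) = (-7/4 + 5*r/4)**2 (s(k, r) = (r + (-7/4 + r/4))**2 = (-7/4 + 5*r/4)**2)
-17797/(s(E, y)*77 + V) = -17797/(((-7 + 5*6)**2/16)*77 + 10) = -17797/(((-7 + 30)**2/16)*77 + 10) = -17797/(((1/16)*23**2)*77 + 10) = -17797/(((1/16)*529)*77 + 10) = -17797/((529/16)*77 + 10) = -17797/(40733/16 + 10) = -17797/40893/16 = -17797*16/40893 = -284752/40893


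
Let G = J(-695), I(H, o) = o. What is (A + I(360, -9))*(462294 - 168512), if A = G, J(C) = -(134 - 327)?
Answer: 54055888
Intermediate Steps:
J(C) = 193 (J(C) = -1*(-193) = 193)
G = 193
A = 193
(A + I(360, -9))*(462294 - 168512) = (193 - 9)*(462294 - 168512) = 184*293782 = 54055888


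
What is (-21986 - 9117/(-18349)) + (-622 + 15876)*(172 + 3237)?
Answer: 953760845217/18349 ≈ 5.1979e+7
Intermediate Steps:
(-21986 - 9117/(-18349)) + (-622 + 15876)*(172 + 3237) = (-21986 - 9117*(-1/18349)) + 15254*3409 = (-21986 + 9117/18349) + 52000886 = -403411997/18349 + 52000886 = 953760845217/18349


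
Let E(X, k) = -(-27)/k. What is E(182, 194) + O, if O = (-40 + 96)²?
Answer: 608411/194 ≈ 3136.1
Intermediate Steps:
E(X, k) = 27/k
O = 3136 (O = 56² = 3136)
E(182, 194) + O = 27/194 + 3136 = 608411/194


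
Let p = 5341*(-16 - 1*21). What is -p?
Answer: 197617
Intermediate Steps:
p = -197617 (p = 5341*(-16 - 21) = 5341*(-37) = -197617)
-p = -1*(-197617) = 197617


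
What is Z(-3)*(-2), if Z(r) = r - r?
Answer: 0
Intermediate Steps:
Z(r) = 0
Z(-3)*(-2) = 0*(-2) = 0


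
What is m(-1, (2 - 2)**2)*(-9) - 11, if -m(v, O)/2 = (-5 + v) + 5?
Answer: -29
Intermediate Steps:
m(v, O) = -2*v (m(v, O) = -2*((-5 + v) + 5) = -2*v)
m(-1, (2 - 2)**2)*(-9) - 11 = -2*(-1)*(-9) - 11 = 2*(-9) - 11 = -18 - 11 = -29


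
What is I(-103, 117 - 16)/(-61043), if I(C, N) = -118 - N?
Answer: 219/61043 ≈ 0.0035876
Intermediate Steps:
I(-103, 117 - 16)/(-61043) = (-118 - (117 - 16))/(-61043) = (-118 - 1*101)*(-1/61043) = (-118 - 101)*(-1/61043) = -219*(-1/61043) = 219/61043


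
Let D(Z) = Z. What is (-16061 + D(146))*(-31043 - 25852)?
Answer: 905483925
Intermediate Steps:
(-16061 + D(146))*(-31043 - 25852) = (-16061 + 146)*(-31043 - 25852) = -15915*(-56895) = 905483925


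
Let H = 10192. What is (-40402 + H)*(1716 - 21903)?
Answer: 609849270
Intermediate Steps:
(-40402 + H)*(1716 - 21903) = (-40402 + 10192)*(1716 - 21903) = -30210*(-20187) = 609849270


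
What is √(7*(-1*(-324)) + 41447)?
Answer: √43715 ≈ 209.08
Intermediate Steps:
√(7*(-1*(-324)) + 41447) = √(7*324 + 41447) = √(2268 + 41447) = √43715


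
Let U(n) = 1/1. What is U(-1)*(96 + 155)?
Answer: 251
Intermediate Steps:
U(n) = 1
U(-1)*(96 + 155) = 1*(96 + 155) = 1*251 = 251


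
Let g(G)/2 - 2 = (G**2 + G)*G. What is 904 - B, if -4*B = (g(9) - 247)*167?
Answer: 233575/4 ≈ 58394.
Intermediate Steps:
g(G) = 4 + 2*G*(G + G**2) (g(G) = 4 + 2*((G**2 + G)*G) = 4 + 2*((G + G**2)*G) = 4 + 2*(G*(G + G**2)) = 4 + 2*G*(G + G**2))
B = -229959/4 (B = -((4 + 2*9**2 + 2*9**3) - 247)*167/4 = -((4 + 2*81 + 2*729) - 247)*167/4 = -((4 + 162 + 1458) - 247)*167/4 = -(1624 - 247)*167/4 = -1377*167/4 = -1/4*229959 = -229959/4 ≈ -57490.)
904 - B = 904 - 1*(-229959/4) = 904 + 229959/4 = 233575/4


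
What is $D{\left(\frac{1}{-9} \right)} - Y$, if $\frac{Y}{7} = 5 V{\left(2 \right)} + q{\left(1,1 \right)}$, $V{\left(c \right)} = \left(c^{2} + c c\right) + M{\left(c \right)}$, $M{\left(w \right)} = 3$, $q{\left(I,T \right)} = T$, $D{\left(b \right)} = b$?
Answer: $- \frac{3529}{9} \approx -392.11$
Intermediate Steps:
$V{\left(c \right)} = 3 + 2 c^{2}$ ($V{\left(c \right)} = \left(c^{2} + c c\right) + 3 = \left(c^{2} + c^{2}\right) + 3 = 2 c^{2} + 3 = 3 + 2 c^{2}$)
$Y = 392$ ($Y = 7 \left(5 \left(3 + 2 \cdot 2^{2}\right) + 1\right) = 7 \left(5 \left(3 + 2 \cdot 4\right) + 1\right) = 7 \left(5 \left(3 + 8\right) + 1\right) = 7 \left(5 \cdot 11 + 1\right) = 7 \left(55 + 1\right) = 7 \cdot 56 = 392$)
$D{\left(\frac{1}{-9} \right)} - Y = \frac{1}{-9} - 392 = - \frac{1}{9} - 392 = - \frac{3529}{9}$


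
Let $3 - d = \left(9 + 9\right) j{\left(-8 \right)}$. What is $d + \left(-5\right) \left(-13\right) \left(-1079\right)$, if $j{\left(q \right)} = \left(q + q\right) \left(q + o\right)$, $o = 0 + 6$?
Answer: $-70708$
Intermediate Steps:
$o = 6$
$j{\left(q \right)} = 2 q \left(6 + q\right)$ ($j{\left(q \right)} = \left(q + q\right) \left(q + 6\right) = 2 q \left(6 + q\right)$)
$d = -573$ ($d = 3 - \left(9 + 9\right) 2 \left(-8\right) \left(6 - 8\right) = 3 - 18 \cdot 2 \left(-8\right) \left(-2\right) = 3 - 18 \cdot 32 = 3 - 576 = -573$)
$d + \left(-5\right) \left(-13\right) \left(-1079\right) = -573 + \left(-5\right) \left(-13\right) \left(-1079\right) = -573 + 65 \left(-1079\right) = -573 - 70135 = -70708$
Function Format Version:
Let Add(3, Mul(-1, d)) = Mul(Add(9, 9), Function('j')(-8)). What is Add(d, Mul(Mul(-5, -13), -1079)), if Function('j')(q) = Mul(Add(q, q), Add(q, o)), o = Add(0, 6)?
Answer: -70708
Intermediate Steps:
o = 6
Function('j')(q) = Mul(2, q, Add(6, q)) (Function('j')(q) = Mul(Add(q, q), Add(q, 6)) = Mul(Mul(2, q), Add(6, q)) = Mul(2, q, Add(6, q)))
d = -573 (d = Add(3, Mul(-1, Mul(Add(9, 9), Mul(2, -8, Add(6, -8))))) = Add(3, Mul(-1, Mul(18, Mul(2, -8, -2)))) = Add(3, Mul(-1, Mul(18, 32))) = Add(3, Mul(-1, 576)) = Add(3, -576) = -573)
Add(d, Mul(Mul(-5, -13), -1079)) = Add(-573, Mul(Mul(-5, -13), -1079)) = Add(-573, Mul(65, -1079)) = Add(-573, -70135) = -70708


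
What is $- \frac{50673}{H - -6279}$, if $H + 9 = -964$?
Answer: $- \frac{7239}{758} \approx -9.5501$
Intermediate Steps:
$H = -973$ ($H = -9 - 964 = -973$)
$- \frac{50673}{H - -6279} = - \frac{50673}{-973 - -6279} = - \frac{50673}{-973 + 6279} = - \frac{50673}{5306} = \left(-50673\right) \frac{1}{5306} = - \frac{7239}{758}$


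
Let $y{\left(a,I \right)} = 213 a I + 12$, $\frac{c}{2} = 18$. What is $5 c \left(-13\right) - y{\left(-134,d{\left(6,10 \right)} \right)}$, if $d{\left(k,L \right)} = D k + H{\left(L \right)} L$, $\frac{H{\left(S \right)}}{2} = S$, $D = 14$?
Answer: $8103576$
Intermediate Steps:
$c = 36$ ($c = 2 \cdot 18 = 36$)
$H{\left(S \right)} = 2 S$
$d{\left(k,L \right)} = 2 L^{2} + 14 k$ ($d{\left(k,L \right)} = 14 k + 2 L L = 14 k + 2 L^{2} = 2 L^{2} + 14 k$)
$y{\left(a,I \right)} = 12 + 213 I a$ ($y{\left(a,I \right)} = 213 I a + 12 = 12 + 213 I a$)
$5 c \left(-13\right) - y{\left(-134,d{\left(6,10 \right)} \right)} = 5 \cdot 36 \left(-13\right) - \left(12 + 213 \left(2 \cdot 10^{2} + 14 \cdot 6\right) \left(-134\right)\right) = 180 \left(-13\right) - \left(12 + 213 \left(2 \cdot 100 + 84\right) \left(-134\right)\right) = -2340 - \left(12 + 213 \left(200 + 84\right) \left(-134\right)\right) = -2340 - \left(12 + 213 \cdot 284 \left(-134\right)\right) = -2340 - \left(12 - 8105928\right) = -2340 - -8105916 = -2340 + 8105916 = 8103576$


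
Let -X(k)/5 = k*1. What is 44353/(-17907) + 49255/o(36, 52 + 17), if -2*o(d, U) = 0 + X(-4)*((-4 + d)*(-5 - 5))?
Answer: 148015937/11460480 ≈ 12.915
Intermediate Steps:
X(k) = -5*k
o(d, U) = -400 + 100*d (o(d, U) = -(0 + (-5*(-4))*((-4 + d)*(-5 - 5)))/2 = -(0 + 20*((-4 + d)*(-10)))/2 = -(0 + 20*(40 - 10*d))/2 = -(0 + (800 - 200*d))/2 = -(800 - 200*d)/2 = -400 + 100*d)
44353/(-17907) + 49255/o(36, 52 + 17) = 44353/(-17907) + 49255/(-400 + 100*36) = 44353*(-1/17907) + 49255/(-400 + 3600) = -44353/17907 + 49255/3200 = -44353/17907 + 49255*(1/3200) = -44353/17907 + 9851/640 = 148015937/11460480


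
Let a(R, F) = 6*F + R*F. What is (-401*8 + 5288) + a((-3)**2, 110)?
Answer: 3730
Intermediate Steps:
a(R, F) = 6*F + F*R
(-401*8 + 5288) + a((-3)**2, 110) = (-401*8 + 5288) + 110*(6 + (-3)**2) = (-3208 + 5288) + 110*(6 + 9) = 2080 + 110*15 = 2080 + 1650 = 3730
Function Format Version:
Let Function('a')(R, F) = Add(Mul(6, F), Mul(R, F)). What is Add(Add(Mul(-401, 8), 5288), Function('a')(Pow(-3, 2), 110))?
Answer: 3730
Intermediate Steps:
Function('a')(R, F) = Add(Mul(6, F), Mul(F, R))
Add(Add(Mul(-401, 8), 5288), Function('a')(Pow(-3, 2), 110)) = Add(Add(Mul(-401, 8), 5288), Mul(110, Add(6, Pow(-3, 2)))) = Add(Add(-3208, 5288), Mul(110, Add(6, 9))) = Add(2080, Mul(110, 15)) = Add(2080, 1650) = 3730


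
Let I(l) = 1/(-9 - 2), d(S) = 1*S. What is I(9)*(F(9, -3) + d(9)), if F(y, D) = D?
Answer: -6/11 ≈ -0.54545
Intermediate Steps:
d(S) = S
I(l) = -1/11 (I(l) = 1/(-11) = -1/11)
I(9)*(F(9, -3) + d(9)) = -(-3 + 9)/11 = -1/11*6 = -6/11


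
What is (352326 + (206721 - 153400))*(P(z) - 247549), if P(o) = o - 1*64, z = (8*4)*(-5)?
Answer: -100508374131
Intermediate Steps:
z = -160 (z = 32*(-5) = -160)
P(o) = -64 + o (P(o) = o - 64 = -64 + o)
(352326 + (206721 - 153400))*(P(z) - 247549) = (352326 + (206721 - 153400))*((-64 - 160) - 247549) = (352326 + 53321)*(-224 - 247549) = 405647*(-247773) = -100508374131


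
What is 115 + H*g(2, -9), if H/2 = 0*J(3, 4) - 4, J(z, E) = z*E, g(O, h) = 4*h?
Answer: 403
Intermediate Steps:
J(z, E) = E*z
H = -8 (H = 2*(0*(4*3) - 4) = 2*(0*12 - 4) = 2*(0 - 4) = 2*(-4) = -8)
115 + H*g(2, -9) = 115 - 32*(-9) = 115 - 8*(-36) = 115 + 288 = 403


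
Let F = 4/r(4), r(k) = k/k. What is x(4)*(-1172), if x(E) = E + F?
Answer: -9376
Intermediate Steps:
r(k) = 1
F = 4 (F = 4/1 = 4*1 = 4)
x(E) = 4 + E (x(E) = E + 4 = 4 + E)
x(4)*(-1172) = (4 + 4)*(-1172) = 8*(-1172) = -9376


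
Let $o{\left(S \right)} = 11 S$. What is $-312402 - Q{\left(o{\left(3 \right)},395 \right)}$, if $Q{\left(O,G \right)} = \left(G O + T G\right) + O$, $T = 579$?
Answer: $-554175$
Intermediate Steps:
$Q{\left(O,G \right)} = O + 579 G + G O$ ($Q{\left(O,G \right)} = \left(G O + 579 G\right) + O = \left(579 G + G O\right) + O = O + 579 G + G O$)
$-312402 - Q{\left(o{\left(3 \right)},395 \right)} = -312402 - \left(11 \cdot 3 + 579 \cdot 395 + 395 \cdot 11 \cdot 3\right) = -312402 - \left(33 + 228705 + 395 \cdot 33\right) = -312402 - \left(33 + 228705 + 13035\right) = -312402 - 241773 = -554175$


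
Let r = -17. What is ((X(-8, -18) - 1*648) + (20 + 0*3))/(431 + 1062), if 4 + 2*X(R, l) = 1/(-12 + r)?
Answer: -36541/86594 ≈ -0.42198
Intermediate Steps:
X(R, l) = -117/58 (X(R, l) = -2 + 1/(2*(-12 - 17)) = -2 + (½)/(-29) = -2 + (½)*(-1/29) = -2 - 1/58 = -117/58)
((X(-8, -18) - 1*648) + (20 + 0*3))/(431 + 1062) = ((-117/58 - 1*648) + (20 + 0*3))/(431 + 1062) = ((-117/58 - 648) + (20 + 0))/1493 = (-37701/58 + 20)*(1/1493) = -36541/58*1/1493 = -36541/86594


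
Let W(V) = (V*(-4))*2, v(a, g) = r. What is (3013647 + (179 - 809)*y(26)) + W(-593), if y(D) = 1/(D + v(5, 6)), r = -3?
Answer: 69422363/23 ≈ 3.0184e+6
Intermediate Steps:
v(a, g) = -3
W(V) = -8*V (W(V) = -4*V*2 = -8*V)
y(D) = 1/(-3 + D) (y(D) = 1/(D - 3) = 1/(-3 + D))
(3013647 + (179 - 809)*y(26)) + W(-593) = (3013647 + (179 - 809)/(-3 + 26)) - 8*(-593) = (3013647 - 630/23) + 4744 = 69313251/23 + 4744 = 69422363/23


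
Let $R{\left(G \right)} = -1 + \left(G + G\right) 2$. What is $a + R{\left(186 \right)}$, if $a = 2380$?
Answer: $3123$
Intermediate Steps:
$R{\left(G \right)} = -1 + 4 G$ ($R{\left(G \right)} = -1 + 2 G 2 = -1 + 4 G$)
$a + R{\left(186 \right)} = 2380 + \left(-1 + 4 \cdot 186\right) = 2380 + \left(-1 + 744\right) = 2380 + 743 = 3123$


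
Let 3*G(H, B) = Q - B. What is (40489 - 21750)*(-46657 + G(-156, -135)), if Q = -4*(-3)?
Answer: -873387312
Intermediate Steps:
Q = 12
G(H, B) = 4 - B/3 (G(H, B) = (12 - B)/3 = 4 - B/3)
(40489 - 21750)*(-46657 + G(-156, -135)) = (40489 - 21750)*(-46657 + (4 - ⅓*(-135))) = 18739*(-46657 + (4 + 45)) = 18739*(-46657 + 49) = 18739*(-46608) = -873387312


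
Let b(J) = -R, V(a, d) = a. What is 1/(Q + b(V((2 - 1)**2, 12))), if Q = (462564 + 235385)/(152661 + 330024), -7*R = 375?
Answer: 482685/26556074 ≈ 0.018176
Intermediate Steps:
R = -375/7 (R = -1/7*375 = -375/7 ≈ -53.571)
Q = 99707/68955 (Q = 697949/482685 = 697949*(1/482685) = 99707/68955 ≈ 1.4460)
b(J) = 375/7 (b(J) = -1*(-375/7) = 375/7)
1/(Q + b(V((2 - 1)**2, 12))) = 1/(99707/68955 + 375/7) = 1/(26556074/482685) = 482685/26556074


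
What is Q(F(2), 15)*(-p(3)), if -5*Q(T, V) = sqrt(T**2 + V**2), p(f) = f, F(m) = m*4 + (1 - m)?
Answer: 3*sqrt(274)/5 ≈ 9.9318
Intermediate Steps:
F(m) = 1 + 3*m (F(m) = 4*m + (1 - m) = 1 + 3*m)
Q(T, V) = -sqrt(T**2 + V**2)/5
Q(F(2), 15)*(-p(3)) = (-sqrt((1 + 3*2)**2 + 15**2)/5)*(-1*3) = -sqrt((1 + 6)**2 + 225)/5*(-3) = -sqrt(7**2 + 225)/5*(-3) = -sqrt(49 + 225)/5*(-3) = -sqrt(274)/5*(-3) = 3*sqrt(274)/5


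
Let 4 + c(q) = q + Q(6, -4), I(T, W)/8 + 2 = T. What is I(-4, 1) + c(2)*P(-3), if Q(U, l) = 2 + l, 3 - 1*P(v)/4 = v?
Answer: -144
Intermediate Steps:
I(T, W) = -16 + 8*T
P(v) = 12 - 4*v
c(q) = -6 + q (c(q) = -4 + (q + (2 - 4)) = -4 + (q - 2) = -4 + (-2 + q) = -6 + q)
I(-4, 1) + c(2)*P(-3) = (-16 + 8*(-4)) + (-6 + 2)*(12 - 4*(-3)) = (-16 - 32) - 4*(12 + 12) = -48 - 4*24 = -48 - 96 = -144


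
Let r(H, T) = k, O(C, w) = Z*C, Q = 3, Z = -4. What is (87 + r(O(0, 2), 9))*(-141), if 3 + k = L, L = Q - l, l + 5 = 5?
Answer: -12267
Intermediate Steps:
O(C, w) = -4*C
l = 0 (l = -5 + 5 = 0)
L = 3 (L = 3 - 1*0 = 3 + 0 = 3)
k = 0 (k = -3 + 3 = 0)
r(H, T) = 0
(87 + r(O(0, 2), 9))*(-141) = (87 + 0)*(-141) = 87*(-141) = -12267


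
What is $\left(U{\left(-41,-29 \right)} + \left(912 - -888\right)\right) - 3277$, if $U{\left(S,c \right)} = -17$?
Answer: $-1494$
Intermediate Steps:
$\left(U{\left(-41,-29 \right)} + \left(912 - -888\right)\right) - 3277 = \left(-17 + \left(912 - -888\right)\right) - 3277 = \left(-17 + \left(912 + 888\right)\right) - 3277 = \left(-17 + 1800\right) - 3277 = 1783 - 3277 = -1494$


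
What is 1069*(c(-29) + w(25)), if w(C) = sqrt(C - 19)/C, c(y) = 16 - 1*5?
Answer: 11759 + 1069*sqrt(6)/25 ≈ 11864.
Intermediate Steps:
c(y) = 11 (c(y) = 16 - 5 = 11)
w(C) = sqrt(-19 + C)/C
1069*(c(-29) + w(25)) = 1069*(11 + sqrt(-19 + 25)/25) = 1069*(11 + sqrt(6)/25) = 11759 + 1069*sqrt(6)/25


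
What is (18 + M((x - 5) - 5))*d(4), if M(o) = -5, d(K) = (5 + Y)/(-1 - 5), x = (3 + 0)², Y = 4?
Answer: -39/2 ≈ -19.500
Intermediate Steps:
x = 9 (x = 3² = 9)
d(K) = -3/2 (d(K) = (5 + 4)/(-1 - 5) = 9/(-6) = 9*(-⅙) = -3/2)
(18 + M((x - 5) - 5))*d(4) = (18 - 5)*(-3/2) = 13*(-3/2) = -39/2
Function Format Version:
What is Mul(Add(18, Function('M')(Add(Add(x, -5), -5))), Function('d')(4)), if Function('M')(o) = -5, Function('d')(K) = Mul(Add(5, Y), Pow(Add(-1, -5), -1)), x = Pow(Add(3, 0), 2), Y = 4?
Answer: Rational(-39, 2) ≈ -19.500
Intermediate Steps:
x = 9 (x = Pow(3, 2) = 9)
Function('d')(K) = Rational(-3, 2) (Function('d')(K) = Mul(Add(5, 4), Pow(Add(-1, -5), -1)) = Mul(9, Pow(-6, -1)) = Mul(9, Rational(-1, 6)) = Rational(-3, 2))
Mul(Add(18, Function('M')(Add(Add(x, -5), -5))), Function('d')(4)) = Mul(Add(18, -5), Rational(-3, 2)) = Mul(13, Rational(-3, 2)) = Rational(-39, 2)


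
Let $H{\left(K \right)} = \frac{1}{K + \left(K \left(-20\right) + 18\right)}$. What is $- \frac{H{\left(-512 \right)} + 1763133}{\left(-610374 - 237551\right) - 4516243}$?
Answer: $\frac{17183494219}{52279181328} \approx 0.32869$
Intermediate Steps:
$H{\left(K \right)} = \frac{1}{18 - 19 K}$ ($H{\left(K \right)} = \frac{1}{K - \left(-18 + 20 K\right)} = \frac{1}{18 - 19 K}$)
$- \frac{H{\left(-512 \right)} + 1763133}{\left(-610374 - 237551\right) - 4516243} = - \frac{- \frac{1}{-18 + 19 \left(-512\right)} + 1763133}{\left(-610374 - 237551\right) - 4516243} = - \frac{- \frac{1}{-18 - 9728} + 1763133}{-847925 - 4516243} = - \frac{- \frac{1}{-9746} + 1763133}{-5364168} = - \frac{\left(\left(-1\right) \left(- \frac{1}{9746}\right) + 1763133\right) \left(-1\right)}{5364168} = - \frac{\left(\frac{1}{9746} + 1763133\right) \left(-1\right)}{5364168} = - \frac{17183494219 \left(-1\right)}{9746 \cdot 5364168} = \left(-1\right) \left(- \frac{17183494219}{52279181328}\right) = \frac{17183494219}{52279181328}$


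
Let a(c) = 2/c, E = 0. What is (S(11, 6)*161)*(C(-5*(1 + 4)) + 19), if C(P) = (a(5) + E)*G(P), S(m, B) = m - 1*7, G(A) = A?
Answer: 5796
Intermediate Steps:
S(m, B) = -7 + m (S(m, B) = m - 7 = -7 + m)
C(P) = 2*P/5 (C(P) = (2/5 + 0)*P = (2*(⅕) + 0)*P = (⅖ + 0)*P = 2*P/5)
(S(11, 6)*161)*(C(-5*(1 + 4)) + 19) = ((-7 + 11)*161)*(2*(-5*(1 + 4))/5 + 19) = (4*161)*(2*(-5*5)/5 + 19) = 644*((⅖)*(-25) + 19) = 644*(-10 + 19) = 644*9 = 5796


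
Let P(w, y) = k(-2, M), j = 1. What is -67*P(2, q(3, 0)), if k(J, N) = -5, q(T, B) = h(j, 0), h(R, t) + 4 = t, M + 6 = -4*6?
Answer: 335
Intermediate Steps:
M = -30 (M = -6 - 4*6 = -6 - 24 = -30)
h(R, t) = -4 + t
q(T, B) = -4 (q(T, B) = -4 + 0 = -4)
P(w, y) = -5
-67*P(2, q(3, 0)) = -67*(-5) = 335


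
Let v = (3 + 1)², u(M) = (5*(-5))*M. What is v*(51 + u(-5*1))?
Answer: 2816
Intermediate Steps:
u(M) = -25*M
v = 16 (v = 4² = 16)
v*(51 + u(-5*1)) = 16*(51 - (-125)) = 16*(51 - 25*(-5)) = 16*(51 + 125) = 16*176 = 2816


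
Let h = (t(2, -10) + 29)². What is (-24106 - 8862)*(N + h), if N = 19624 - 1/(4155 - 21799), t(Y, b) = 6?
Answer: -3031900117194/4411 ≈ -6.8735e+8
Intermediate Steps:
N = 346245857/17644 (N = 19624 - 1/(-17644) = 19624 - 1*(-1/17644) = 19624 + 1/17644 = 346245857/17644 ≈ 19624.)
h = 1225 (h = (6 + 29)² = 35² = 1225)
(-24106 - 8862)*(N + h) = (-24106 - 8862)*(346245857/17644 + 1225) = -32968*367859757/17644 = -3031900117194/4411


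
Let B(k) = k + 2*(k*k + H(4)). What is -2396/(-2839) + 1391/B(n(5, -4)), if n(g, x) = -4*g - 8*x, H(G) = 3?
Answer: 275425/51102 ≈ 5.3897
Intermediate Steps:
n(g, x) = -8*x - 4*g
B(k) = 6 + k + 2*k**2 (B(k) = k + 2*(k*k + 3) = k + 2*(k**2 + 3) = k + 2*(3 + k**2) = k + (6 + 2*k**2) = 6 + k + 2*k**2)
-2396/(-2839) + 1391/B(n(5, -4)) = -2396/(-2839) + 1391/(6 + (-8*(-4) - 4*5) + 2*(-8*(-4) - 4*5)**2) = -2396*(-1/2839) + 1391/(6 + (32 - 20) + 2*(32 - 20)**2) = 2396/2839 + 1391/(6 + 12 + 2*12**2) = 2396/2839 + 1391/(6 + 12 + 2*144) = 2396/2839 + 1391/(6 + 12 + 288) = 2396/2839 + 1391/306 = 275425/51102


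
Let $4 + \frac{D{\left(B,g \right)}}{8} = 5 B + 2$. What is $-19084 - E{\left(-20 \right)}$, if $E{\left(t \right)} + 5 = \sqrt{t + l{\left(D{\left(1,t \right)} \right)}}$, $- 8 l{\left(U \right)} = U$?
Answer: $-19079 - i \sqrt{23} \approx -19079.0 - 4.7958 i$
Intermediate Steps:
$D{\left(B,g \right)} = -16 + 40 B$ ($D{\left(B,g \right)} = -32 + 8 \left(5 B + 2\right) = -32 + 8 \left(2 + 5 B\right) = -32 + \left(16 + 40 B\right) = -16 + 40 B$)
$l{\left(U \right)} = - \frac{U}{8}$
$E{\left(t \right)} = -5 + \sqrt{-3 + t}$ ($E{\left(t \right)} = -5 + \sqrt{t - \frac{-16 + 40 \cdot 1}{8}} = -5 + \sqrt{t - \frac{-16 + 40}{8}} = -5 + \sqrt{t - 3} = -5 + \sqrt{-3 + t}$)
$-19084 - E{\left(-20 \right)} = -19084 - \left(-5 + \sqrt{-3 - 20}\right) = -19084 - \left(-5 + \sqrt{-23}\right) = -19084 - \left(-5 + i \sqrt{23}\right) = -19084 + \left(5 - i \sqrt{23}\right) = -19079 - i \sqrt{23}$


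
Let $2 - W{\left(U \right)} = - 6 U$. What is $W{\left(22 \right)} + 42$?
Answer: $176$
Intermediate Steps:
$W{\left(U \right)} = 2 + 6 U$ ($W{\left(U \right)} = 2 - - 6 U = 2 + 6 U$)
$W{\left(22 \right)} + 42 = \left(2 + 6 \cdot 22\right) + 42 = \left(2 + 132\right) + 42 = 134 + 42 = 176$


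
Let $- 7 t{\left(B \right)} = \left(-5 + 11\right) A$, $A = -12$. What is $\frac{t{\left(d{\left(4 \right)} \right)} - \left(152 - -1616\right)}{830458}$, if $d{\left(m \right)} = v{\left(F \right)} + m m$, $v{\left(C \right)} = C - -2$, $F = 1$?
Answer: $- \frac{6152}{2906603} \approx -0.0021166$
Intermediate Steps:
$v{\left(C \right)} = 2 + C$ ($v{\left(C \right)} = C + 2 = 2 + C$)
$d{\left(m \right)} = 3 + m^{2}$ ($d{\left(m \right)} = \left(2 + 1\right) + m m = 3 + m^{2}$)
$t{\left(B \right)} = \frac{72}{7}$ ($t{\left(B \right)} = - \frac{\left(-5 + 11\right) \left(-12\right)}{7} = - \frac{6 \left(-12\right)}{7} = \left(- \frac{1}{7}\right) \left(-72\right) = \frac{72}{7}$)
$\frac{t{\left(d{\left(4 \right)} \right)} - \left(152 - -1616\right)}{830458} = \frac{\frac{72}{7} - \left(152 - -1616\right)}{830458} = \left(\frac{72}{7} - \left(152 + 1616\right)\right) \frac{1}{830458} = \left(\frac{72}{7} - 1768\right) \frac{1}{830458} = \left(- \frac{12304}{7}\right) \frac{1}{830458} = - \frac{6152}{2906603}$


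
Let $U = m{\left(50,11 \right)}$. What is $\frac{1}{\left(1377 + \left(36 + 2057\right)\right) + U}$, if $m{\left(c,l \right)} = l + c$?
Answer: $\frac{1}{3531} \approx 0.00028321$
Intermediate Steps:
$m{\left(c,l \right)} = c + l$
$U = 61$ ($U = 50 + 11 = 61$)
$\frac{1}{\left(1377 + \left(36 + 2057\right)\right) + U} = \frac{1}{\left(1377 + \left(36 + 2057\right)\right) + 61} = \frac{1}{\left(1377 + 2093\right) + 61} = \frac{1}{3470 + 61} = \frac{1}{3531}$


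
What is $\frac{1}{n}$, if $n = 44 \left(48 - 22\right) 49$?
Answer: $\frac{1}{56056} \approx 1.7839 \cdot 10^{-5}$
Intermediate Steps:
$n = 56056$ ($n = 44 \left(48 - 22\right) 49 = 44 \cdot 26 \cdot 49 = 1144 \cdot 49 = 56056$)
$\frac{1}{n} = \frac{1}{56056}$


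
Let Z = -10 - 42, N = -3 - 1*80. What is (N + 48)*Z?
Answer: 1820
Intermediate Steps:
N = -83 (N = -3 - 80 = -83)
Z = -52
(N + 48)*Z = (-83 + 48)*(-52) = -35*(-52) = 1820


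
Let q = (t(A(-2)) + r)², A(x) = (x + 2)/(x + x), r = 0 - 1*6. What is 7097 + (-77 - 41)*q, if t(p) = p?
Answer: 2849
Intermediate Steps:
r = -6 (r = 0 - 6 = -6)
A(x) = (2 + x)/(2*x) (A(x) = (2 + x)/((2*x)) = (2 + x)*(1/(2*x)) = (2 + x)/(2*x))
q = 36 (q = ((½)*(2 - 2)/(-2) - 6)² = ((½)*(-½)*0 - 6)² = (0 - 6)² = (-6)² = 36)
7097 + (-77 - 41)*q = 7097 + (-77 - 41)*36 = 7097 - 118*36 = 7097 - 4248 = 2849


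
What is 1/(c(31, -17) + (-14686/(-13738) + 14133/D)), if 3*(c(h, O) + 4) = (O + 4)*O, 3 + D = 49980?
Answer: 114430671/8126690309 ≈ 0.014081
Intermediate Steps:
D = 49977 (D = -3 + 49980 = 49977)
c(h, O) = -4 + O*(4 + O)/3 (c(h, O) = -4 + ((O + 4)*O)/3 = -4 + ((4 + O)*O)/3 = -4 + (O*(4 + O))/3 = -4 + O*(4 + O)/3)
1/(c(31, -17) + (-14686/(-13738) + 14133/D)) = 1/((-4 + (1/3)*(-17)**2 + (4/3)*(-17)) + (-14686/(-13738) + 14133/49977)) = 1/((-4 + (1/3)*289 - 68/3) + (-14686*(-1/13738) + 14133*(1/49977))) = 1/((-4 + 289/3 - 68/3) + (7343/6869 + 4711/16659)) = 1/(209/3 + 154686896/114430671) = 1/(8126690309/114430671) = 114430671/8126690309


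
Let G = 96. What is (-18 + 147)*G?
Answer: 12384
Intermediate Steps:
(-18 + 147)*G = (-18 + 147)*96 = 129*96 = 12384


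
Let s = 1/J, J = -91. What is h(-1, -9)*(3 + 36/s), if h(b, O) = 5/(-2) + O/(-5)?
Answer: 22911/10 ≈ 2291.1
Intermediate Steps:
h(b, O) = -5/2 - O/5 (h(b, O) = 5*(-½) + O*(-⅕) = -5/2 - O/5)
s = -1/91 (s = 1/(-91) = -1/91 ≈ -0.010989)
h(-1, -9)*(3 + 36/s) = (-5/2 - ⅕*(-9))*(3 + 36/(-1/91)) = (-5/2 + 9/5)*(3 + 36*(-91)) = -7*(3 - 3276)/10 = -7/10*(-3273) = 22911/10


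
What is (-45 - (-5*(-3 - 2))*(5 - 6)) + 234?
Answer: 214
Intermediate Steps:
(-45 - (-5*(-3 - 2))*(5 - 6)) + 234 = (-45 - (-5*(-5))*(-1)) + 234 = (-45 - 25*(-1)) + 234 = (-45 - 1*(-25)) + 234 = (-45 + 25) + 234 = -20 + 234 = 214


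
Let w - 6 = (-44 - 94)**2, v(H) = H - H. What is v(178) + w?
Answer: 19050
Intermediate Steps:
v(H) = 0
w = 19050 (w = 6 + (-44 - 94)**2 = 6 + (-138)**2 = 6 + 19044 = 19050)
v(178) + w = 0 + 19050 = 19050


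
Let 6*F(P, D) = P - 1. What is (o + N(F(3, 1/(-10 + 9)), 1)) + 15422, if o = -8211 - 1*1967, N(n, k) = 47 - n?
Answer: 15872/3 ≈ 5290.7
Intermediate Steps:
F(P, D) = -⅙ + P/6 (F(P, D) = (P - 1)/6 = (-1 + P)/6 = -⅙ + P/6)
o = -10178 (o = -8211 - 1967 = -10178)
(o + N(F(3, 1/(-10 + 9)), 1)) + 15422 = (-10178 + (47 - (-⅙ + (⅙)*3))) + 15422 = (-10178 + (47 - (-⅙ + ½))) + 15422 = (-10178 + (47 - 1*⅓)) + 15422 = (-10178 + (47 - ⅓)) + 15422 = (-10178 + 140/3) + 15422 = -30394/3 + 15422 = 15872/3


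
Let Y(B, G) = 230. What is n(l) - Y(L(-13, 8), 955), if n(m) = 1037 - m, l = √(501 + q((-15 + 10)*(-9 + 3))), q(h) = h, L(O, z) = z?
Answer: 807 - 3*√59 ≈ 783.96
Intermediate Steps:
l = 3*√59 (l = √(501 + (-15 + 10)*(-9 + 3)) = √(501 - 5*(-6)) = √(501 + 30) = √531 = 3*√59 ≈ 23.043)
n(l) - Y(L(-13, 8), 955) = (1037 - 3*√59) - 1*230 = (1037 - 3*√59) - 230 = 807 - 3*√59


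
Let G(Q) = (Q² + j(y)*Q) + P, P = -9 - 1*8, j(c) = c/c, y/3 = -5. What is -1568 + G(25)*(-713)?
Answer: -452897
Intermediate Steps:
y = -15 (y = 3*(-5) = -15)
j(c) = 1
P = -17 (P = -9 - 8 = -17)
G(Q) = -17 + Q + Q² (G(Q) = (Q² + 1*Q) - 17 = (Q² + Q) - 17 = (Q + Q²) - 17 = -17 + Q + Q²)
-1568 + G(25)*(-713) = -1568 + (-17 + 25 + 25²)*(-713) = -1568 + (-17 + 25 + 625)*(-713) = -1568 + 633*(-713) = -1568 - 451329 = -452897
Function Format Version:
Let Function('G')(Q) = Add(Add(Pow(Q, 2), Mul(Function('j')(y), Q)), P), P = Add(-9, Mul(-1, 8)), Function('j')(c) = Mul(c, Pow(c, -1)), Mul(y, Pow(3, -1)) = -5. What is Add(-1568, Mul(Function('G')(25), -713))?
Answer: -452897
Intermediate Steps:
y = -15 (y = Mul(3, -5) = -15)
Function('j')(c) = 1
P = -17 (P = Add(-9, -8) = -17)
Function('G')(Q) = Add(-17, Q, Pow(Q, 2)) (Function('G')(Q) = Add(Add(Pow(Q, 2), Mul(1, Q)), -17) = Add(Add(Pow(Q, 2), Q), -17) = Add(Add(Q, Pow(Q, 2)), -17) = Add(-17, Q, Pow(Q, 2)))
Add(-1568, Mul(Function('G')(25), -713)) = Add(-1568, Mul(Add(-17, 25, Pow(25, 2)), -713)) = Add(-1568, Mul(Add(-17, 25, 625), -713)) = Add(-1568, Mul(633, -713)) = Add(-1568, -451329) = -452897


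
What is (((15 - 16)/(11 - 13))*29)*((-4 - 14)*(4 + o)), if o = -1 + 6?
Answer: -2349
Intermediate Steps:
o = 5
(((15 - 16)/(11 - 13))*29)*((-4 - 14)*(4 + o)) = (((15 - 16)/(11 - 13))*29)*((-4 - 14)*(4 + 5)) = (-1/(-2)*29)*(-18*9) = (-1*(-1/2)*29)*(-162) = ((1/2)*29)*(-162) = (29/2)*(-162) = -2349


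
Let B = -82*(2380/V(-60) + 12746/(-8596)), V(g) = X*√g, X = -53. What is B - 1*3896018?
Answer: -8372281389/2149 - 19516*I*√15/159 ≈ -3.8959e+6 - 475.38*I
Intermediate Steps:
V(g) = -53*√g
B = 261293/2149 - 19516*I*√15/159 (B = -82*(2380/((-106*I*√15)) + 12746/(-8596)) = -82*(2380/((-106*I*√15)) + 12746*(-1/8596)) = -82*(2380/((-106*I*√15)) - 6373/4298) = -82*(2380*(I*√15/1590) - 6373/4298) = -82*(238*I*√15/159 - 6373/4298) = -82*(-6373/4298 + 238*I*√15/159) = 261293/2149 - 19516*I*√15/159 ≈ 121.59 - 475.38*I)
B - 1*3896018 = (261293/2149 - 19516*I*√15/159) - 1*3896018 = (261293/2149 - 19516*I*√15/159) - 3896018 = -8372281389/2149 - 19516*I*√15/159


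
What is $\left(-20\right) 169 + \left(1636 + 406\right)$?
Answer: $-1338$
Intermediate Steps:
$\left(-20\right) 169 + \left(1636 + 406\right) = -3380 + 2042 = -1338$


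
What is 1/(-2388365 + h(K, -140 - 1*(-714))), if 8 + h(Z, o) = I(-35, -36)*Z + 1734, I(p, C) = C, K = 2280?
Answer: -1/2468719 ≈ -4.0507e-7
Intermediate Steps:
h(Z, o) = 1726 - 36*Z (h(Z, o) = -8 + (-36*Z + 1734) = -8 + (1734 - 36*Z) = 1726 - 36*Z)
1/(-2388365 + h(K, -140 - 1*(-714))) = 1/(-2388365 + (1726 - 36*2280)) = 1/(-2388365 + (1726 - 82080)) = 1/(-2388365 - 80354) = 1/(-2468719) = -1/2468719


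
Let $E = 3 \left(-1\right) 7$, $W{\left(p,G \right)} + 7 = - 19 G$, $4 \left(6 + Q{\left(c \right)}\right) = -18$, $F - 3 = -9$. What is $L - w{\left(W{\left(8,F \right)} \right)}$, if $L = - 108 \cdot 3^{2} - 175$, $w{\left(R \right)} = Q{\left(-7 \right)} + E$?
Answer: $- \frac{2231}{2} \approx -1115.5$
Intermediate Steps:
$F = -6$ ($F = 3 - 9 = -6$)
$Q{\left(c \right)} = - \frac{21}{2}$ ($Q{\left(c \right)} = -6 + \frac{1}{4} \left(-18\right) = -6 - \frac{9}{2} = - \frac{21}{2}$)
$W{\left(p,G \right)} = -7 - 19 G$
$E = -21$ ($E = \left(-3\right) 7 = -21$)
$w{\left(R \right)} = - \frac{63}{2}$ ($w{\left(R \right)} = - \frac{21}{2} - 21 = - \frac{63}{2}$)
$L = -1147$ ($L = \left(-108\right) 9 - 175 = -972 - 175 = -1147$)
$L - w{\left(W{\left(8,F \right)} \right)} = -1147 - - \frac{63}{2} = -1147 + \frac{63}{2} = - \frac{2231}{2}$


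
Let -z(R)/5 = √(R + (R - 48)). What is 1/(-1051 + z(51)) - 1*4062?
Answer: -4481406613/1103251 + 15*√6/1103251 ≈ -4062.0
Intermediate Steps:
z(R) = -5*√(-48 + 2*R) (z(R) = -5*√(R + (R - 48)) = -5*√(R + (-48 + R)) = -5*√(-48 + 2*R))
1/(-1051 + z(51)) - 1*4062 = 1/(-1051 - 5*√(-48 + 2*51)) - 1*4062 = 1/(-1051 - 5*√(-48 + 102)) - 4062 = 1/(-1051 - 15*√6) - 4062 = -4062 + 1/(-1051 - 15*√6)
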